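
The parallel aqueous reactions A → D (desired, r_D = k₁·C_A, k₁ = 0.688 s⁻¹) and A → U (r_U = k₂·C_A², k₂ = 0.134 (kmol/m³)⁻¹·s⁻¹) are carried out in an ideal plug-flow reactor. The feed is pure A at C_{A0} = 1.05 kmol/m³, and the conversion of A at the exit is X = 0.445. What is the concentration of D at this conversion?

0.403 kmol/m³

C_A = C_{A0}(1−X) = 0.5827 kmol/m³.
Along a PFR/batch, dC_D/dC_A = −r_D/(r_D+r_U) = −k₁/(k₁+k₂·C_A).
Integrating from C_{A0} to C_A: C_D = (0.688/0.134)·ln[(0.688+0.134·1.05)/(0.688+0.134·0.583)] = 5.134·ln(0.8287/0.7661) = 0.4034 kmol/m³.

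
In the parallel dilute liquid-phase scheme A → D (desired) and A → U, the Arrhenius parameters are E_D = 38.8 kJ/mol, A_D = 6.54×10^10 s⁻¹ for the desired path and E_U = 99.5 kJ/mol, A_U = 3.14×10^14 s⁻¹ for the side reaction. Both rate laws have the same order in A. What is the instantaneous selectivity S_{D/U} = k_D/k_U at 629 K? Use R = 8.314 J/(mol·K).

22.9

With equal orders, S_{D/U} = k_D/k_U = (A_D/A_U)·exp[(E_U−E_D)/(RT)].
(E_U−E_D)/(RT) = (99.5−38.8)×10³/(8.314×629) = 60700/5230 = 11.61.
k_D/k_U = (6.54×10^10/3.14×10^14)·exp(11.61) = 2.083×10^-4 × 1.099×10^5 = 22.9.
Since E_D < E_U, lowering the temperature improves selectivity toward D.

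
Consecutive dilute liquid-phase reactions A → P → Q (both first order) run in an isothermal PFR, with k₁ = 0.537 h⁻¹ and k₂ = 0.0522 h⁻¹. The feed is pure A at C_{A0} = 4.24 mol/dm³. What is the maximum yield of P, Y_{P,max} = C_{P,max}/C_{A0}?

0.778

Evaluating C_P at τ_opt = ln(k₂/k₁)/(k₂−k₁) gives C_{P,max}/C_{A0} = (k₁/k₂)^[k₂/(k₂−k₁)].
= (0.537/0.0522)^(0.0522/(0.0522−0.537)) = (10.29)^(-0.1077) = 0.7780.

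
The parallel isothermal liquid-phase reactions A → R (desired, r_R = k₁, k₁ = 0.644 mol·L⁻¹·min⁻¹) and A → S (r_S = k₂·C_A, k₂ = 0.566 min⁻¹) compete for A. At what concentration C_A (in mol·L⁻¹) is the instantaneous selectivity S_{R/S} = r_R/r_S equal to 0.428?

2.66 mol·L⁻¹

S_{R/S} = (k₁/k₂)·C_A⁻¹ ⇒ C_A = (S·k₂/k₁)^(-1).
= (0.428×0.566/0.644)^(-1) = (0.3762)^(-1) = 2.66 mol·L⁻¹.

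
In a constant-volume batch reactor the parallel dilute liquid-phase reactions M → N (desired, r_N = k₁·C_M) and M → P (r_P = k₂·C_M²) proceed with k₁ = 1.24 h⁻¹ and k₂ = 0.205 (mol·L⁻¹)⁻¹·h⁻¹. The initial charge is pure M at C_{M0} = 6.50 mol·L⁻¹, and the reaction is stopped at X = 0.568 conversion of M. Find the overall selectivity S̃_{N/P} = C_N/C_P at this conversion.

1.33

C_M = C_{M0}(1−X) = 2.808 mol·L⁻¹.
Along a PFR/batch, dC_N/dC_M = −r_N/(r_N+r_P) = −k₁/(k₁+k₂·C_M).
Integrating from C_{M0} to C_M: C_N = (1.24/0.205)·ln[(1.24+0.205·6.50)/(1.24+0.205·2.81)] = 6.049·ln(2.572/1.816) = 2.108 mol·L⁻¹.
C_P = (C_{M0}−C_M)−C_N = 1.584 mol·L⁻¹; S̃_{N/P} = 2.108/1.584 = 1.33.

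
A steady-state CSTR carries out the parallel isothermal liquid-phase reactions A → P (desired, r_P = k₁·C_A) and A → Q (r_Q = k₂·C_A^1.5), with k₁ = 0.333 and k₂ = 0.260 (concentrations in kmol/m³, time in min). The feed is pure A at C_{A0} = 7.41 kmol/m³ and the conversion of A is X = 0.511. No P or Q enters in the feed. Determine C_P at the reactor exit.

1.52 kmol/m³

Exit C_A = C_{A0}(1−X) = 7.41×0.489 = 3.623 kmol/m³.
In a CSTR the entire volume is at exit conditions, so r_P = 0.333×3.623 = 1.207 and r_Q = 0.260×3.623^1.5 = 1.793.
Fraction of consumed A going to P: r_P/(r_P+r_Q) = 0.4022.
C_P = 0.4022·C_{A0}·X = 0.4022×7.41×0.511 = 1.52 kmol/m³.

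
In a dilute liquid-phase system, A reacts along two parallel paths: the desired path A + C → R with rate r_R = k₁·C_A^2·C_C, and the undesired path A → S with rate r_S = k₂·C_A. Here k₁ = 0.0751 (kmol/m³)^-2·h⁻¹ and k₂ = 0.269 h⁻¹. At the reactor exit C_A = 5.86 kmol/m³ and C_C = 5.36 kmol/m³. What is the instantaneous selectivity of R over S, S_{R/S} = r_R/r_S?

8.77

S_{R/S} = r_R/r_S = (k₁·C_A^2·C_C)/(k₂·C_A) = (k₁/k₂)·C_A·C_C.
= (0.0751×5.860^2×5.360) / (0.269×5.860) = 13.82/1.576 = 8.77.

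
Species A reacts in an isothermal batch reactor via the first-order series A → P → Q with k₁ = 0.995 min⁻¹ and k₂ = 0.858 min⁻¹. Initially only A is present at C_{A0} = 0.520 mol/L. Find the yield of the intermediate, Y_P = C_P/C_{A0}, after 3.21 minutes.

Solving the coupled first-order balances gives C_P(t) = [k₁/(k₂−k₁)]·C_{A0}·(e^(−k₁t) − e^(−k₂t)).
e^(−k₁t) = e^(−0.995×3.21) = e^(−3.194) = 0.04101; e^(−k₂t) = e^(−2.754) = 0.06366.
C_P = 0.995×0.520/(0.858−0.995) × (0.04101−0.06366) = (-3.777)×(-0.02265) = 0.08555 mol/L.
Y_P = C_P/C_{A0} = 0.08555/0.520 = 0.165.

0.165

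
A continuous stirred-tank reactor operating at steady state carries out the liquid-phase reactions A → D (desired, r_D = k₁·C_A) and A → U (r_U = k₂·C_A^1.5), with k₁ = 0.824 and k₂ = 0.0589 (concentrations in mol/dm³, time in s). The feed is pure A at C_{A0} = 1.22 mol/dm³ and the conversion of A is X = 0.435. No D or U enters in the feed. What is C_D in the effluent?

0.501 mol/dm³

Exit C_A = C_{A0}(1−X) = 1.22×0.565 = 0.6893 mol/dm³.
In a CSTR the entire volume is at exit conditions, so r_D = 0.824×0.6893 = 0.5680 and r_U = 0.0589×0.6893^1.5 = 0.03371.
Fraction of consumed A going to D: r_D/(r_D+r_U) = 0.9440.
C_D = 0.9440·C_{A0}·X = 0.9440×1.22×0.435 = 0.501 mol/dm³.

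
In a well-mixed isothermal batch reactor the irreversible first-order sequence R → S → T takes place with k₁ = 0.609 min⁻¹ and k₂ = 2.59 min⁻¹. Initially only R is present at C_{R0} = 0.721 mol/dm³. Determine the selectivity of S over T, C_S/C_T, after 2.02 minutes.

For first-order series with pure R initially, C_S(t) = k₁C_{R0}/(k₂−k₁)·(e^(−k₁t) − e^(−k₂t)).
e^(−k₁t) = e^(−0.609×2.02) = e^(−1.230) = 0.2922; e^(−k₂t) = e^(−5.232) = 0.005344.
C_S = 0.609×0.721/(2.59−0.609) × (0.2922−0.005344) = 0.2217×0.2869 = 0.06359 mol/dm³.
C_R = C_{R0}e^(−k₁t) = 0.2107 mol/dm³, so C_T = C_{R0}−C_R−C_S = 0.4467 mol/dm³; C_S/C_T = 0.142.

0.142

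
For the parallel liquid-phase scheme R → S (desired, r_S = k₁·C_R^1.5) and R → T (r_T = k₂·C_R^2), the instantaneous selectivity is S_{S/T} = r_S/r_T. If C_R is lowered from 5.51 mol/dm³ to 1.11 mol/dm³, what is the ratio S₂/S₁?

S_{S/T} = (k₁/k₂)·C_R^-0.5, so S₂/S₁ = (C_{R,2}/C_{R,1})^-0.5.
= (1.11/5.51)^(-0.5) = (0.2015)^(-0.5) = 2.23.

2.23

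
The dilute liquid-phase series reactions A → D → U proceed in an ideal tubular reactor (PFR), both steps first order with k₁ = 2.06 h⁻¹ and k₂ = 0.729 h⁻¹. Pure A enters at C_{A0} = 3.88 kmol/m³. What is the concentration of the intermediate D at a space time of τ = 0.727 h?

2.19 kmol/m³

For first-order series with pure A initially, C_D(τ) = k₁C_{A0}/(k₂−k₁)·(e^(−k₁τ) − e^(−k₂τ)).
e^(−k₁τ) = e^(−2.06×0.727) = e^(−1.498) = 0.2237; e^(−k₂τ) = e^(−0.5300) = 0.5886.
C_D = 2.06×3.88/(0.729−2.06) × (0.2237−0.5886) = (-6.005)×(-0.3650) = 2.192 kmol/m³.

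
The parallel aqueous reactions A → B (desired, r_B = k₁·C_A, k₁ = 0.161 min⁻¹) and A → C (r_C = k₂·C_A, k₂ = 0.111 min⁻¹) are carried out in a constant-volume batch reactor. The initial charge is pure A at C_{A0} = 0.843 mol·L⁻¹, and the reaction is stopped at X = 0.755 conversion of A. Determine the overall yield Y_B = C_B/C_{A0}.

C_A = C_{A0}(1−X) = 0.2065 mol·L⁻¹.
Both paths are first order in A, so the instantaneous fraction to B is constant: dC_B/d(−C_A) = k₁/(k₁+k₂) = 0.5919.
C_B = 0.5919·(C_{A0}−C_A) = 0.5919×0.6365 = 0.377 mol·L⁻¹.
Y_B = C_B/C_{A0} = 0.3767/0.843 = 0.447.

0.447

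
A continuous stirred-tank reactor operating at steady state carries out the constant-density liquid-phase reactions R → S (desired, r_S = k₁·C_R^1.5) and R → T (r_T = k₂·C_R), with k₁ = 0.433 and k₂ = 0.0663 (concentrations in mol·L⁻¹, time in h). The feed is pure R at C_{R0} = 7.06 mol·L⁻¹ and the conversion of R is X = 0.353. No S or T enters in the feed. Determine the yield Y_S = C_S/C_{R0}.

Exit C_R = C_{R0}(1−X) = 7.06×0.647 = 4.568 mol·L⁻¹.
A CSTR operates uniformly at the exit composition, giving r_S = 4.227 and r_T = 0.3028 (each k·C_R^n at C_R = 4.568).
Fraction of consumed R going to S: r_S/(r_S+r_T) = 0.9331.
C_S = 0.9331·C_{R0}·X = 0.9331×7.06×0.353 = 2.33 mol·L⁻¹; Y_S = C_S/C_{R0} = 0.329.

0.329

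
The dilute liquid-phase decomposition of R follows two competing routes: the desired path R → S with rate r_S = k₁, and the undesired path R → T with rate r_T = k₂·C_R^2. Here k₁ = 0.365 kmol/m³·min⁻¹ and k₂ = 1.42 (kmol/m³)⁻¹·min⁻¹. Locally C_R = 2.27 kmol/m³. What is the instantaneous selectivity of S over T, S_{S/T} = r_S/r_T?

S_{S/T} = r_S/r_T = (k₁)/(k₂·C_R^2) = (k₁/k₂)·C_R^-2.
= (0.365) / (1.42×2.270^2) = 0.3650/7.317 = 0.0499.
The undesired path is higher order in R, so low C_R (CSTR or dilute feed) favours S.

0.0499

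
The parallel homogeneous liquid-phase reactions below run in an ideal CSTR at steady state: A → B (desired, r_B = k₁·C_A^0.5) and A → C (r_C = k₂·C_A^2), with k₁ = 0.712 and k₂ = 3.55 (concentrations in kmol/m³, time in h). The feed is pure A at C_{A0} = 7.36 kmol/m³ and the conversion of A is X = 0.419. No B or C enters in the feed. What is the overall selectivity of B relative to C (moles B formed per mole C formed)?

Exit C_A = C_{A0}(1−X) = 7.36×0.581 = 4.276 kmol/m³.
A CSTR operates uniformly at the exit composition, giving r_B = 1.472 and r_C = 64.91 (each k·C_A^n at C_A = 4.276).
Overall selectivity = C_B/C_C = r_Bτ/(r_Cτ) = r_B/r_C = 0.0227.

0.0227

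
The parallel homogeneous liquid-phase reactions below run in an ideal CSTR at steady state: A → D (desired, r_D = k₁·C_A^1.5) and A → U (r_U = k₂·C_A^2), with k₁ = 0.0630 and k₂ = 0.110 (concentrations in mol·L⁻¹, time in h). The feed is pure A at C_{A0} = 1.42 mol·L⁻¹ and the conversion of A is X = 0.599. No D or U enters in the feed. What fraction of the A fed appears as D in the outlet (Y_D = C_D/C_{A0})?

0.258

Exit C_A = C_{A0}(1−X) = 1.42×0.401 = 0.5694 mol·L⁻¹.
A CSTR operates uniformly at the exit composition, giving r_D = 0.02707 and r_U = 0.03567 (each k·C_A^n at C_A = 0.5694).
Fraction of consumed A going to D: r_D/(r_D+r_U) = 0.4315.
C_D = 0.4315·C_{A0}·X = 0.4315×1.42×0.599 = 0.367 mol·L⁻¹; Y_D = C_D/C_{A0} = 0.258.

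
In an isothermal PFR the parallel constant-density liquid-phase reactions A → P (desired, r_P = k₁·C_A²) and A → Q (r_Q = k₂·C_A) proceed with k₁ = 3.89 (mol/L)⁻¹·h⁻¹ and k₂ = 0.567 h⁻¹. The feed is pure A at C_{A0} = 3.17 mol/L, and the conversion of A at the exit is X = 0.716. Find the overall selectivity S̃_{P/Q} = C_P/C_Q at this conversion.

C_A = C_{A0}(1−X) = 0.9003 mol/L.
Along a PFR/batch, dC_Q/dC_A = −r_Q/(r_P+r_Q) = −k₂/(k₂+k₁·C_A).
Integrating from C_{A0} to C_A: C_Q = (0.567/3.89)·ln[(0.567+3.89·3.17)/(0.567+3.89·0.900)] = 0.1458·ln(12.90/4.069) = 0.1682 mol/L.
Then C_P = (C_{A0}−C_A) − C_Q = 2.270 − 0.1682 = 2.102 mol/L.
S̃_{P/Q} = C_P/C_Q = 2.102/0.1682 = 12.5.

12.5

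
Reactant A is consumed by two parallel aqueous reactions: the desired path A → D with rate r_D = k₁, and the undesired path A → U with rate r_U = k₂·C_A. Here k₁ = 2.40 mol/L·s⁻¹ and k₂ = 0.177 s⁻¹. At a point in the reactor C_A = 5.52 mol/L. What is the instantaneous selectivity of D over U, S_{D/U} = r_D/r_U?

S_{D/U} = r_D/r_U = (k₁)/(k₂·C_A) = (k₁/k₂)·C_A⁻¹.
= (2.40) / (0.177×5.520) = 2.400/0.9770 = 2.46.

2.46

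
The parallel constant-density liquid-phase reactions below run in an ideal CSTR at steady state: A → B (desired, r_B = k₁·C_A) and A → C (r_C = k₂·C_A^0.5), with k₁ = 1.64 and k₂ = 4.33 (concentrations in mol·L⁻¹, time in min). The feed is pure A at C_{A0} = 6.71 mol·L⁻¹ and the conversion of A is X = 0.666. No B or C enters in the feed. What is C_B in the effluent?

Exit C_A = C_{A0}(1−X) = 6.71×0.334 = 2.241 mol·L⁻¹.
A CSTR operates uniformly at the exit composition, giving r_B = 3.675 and r_C = 6.482 (each k·C_A^n at C_A = 2.241).
Fraction of consumed A going to B: r_B/(r_B+r_C) = 0.3618.
C_B = 0.3618·C_{A0}·X = 0.3618×6.71×0.666 = 1.62 mol·L⁻¹.

1.62 mol·L⁻¹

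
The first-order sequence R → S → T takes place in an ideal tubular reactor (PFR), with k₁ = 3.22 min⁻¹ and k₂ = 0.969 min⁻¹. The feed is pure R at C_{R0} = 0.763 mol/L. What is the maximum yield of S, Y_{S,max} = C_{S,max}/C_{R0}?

For a first-order series the maximum intermediate yield is C_{S,max}/C_{R0} = (k₁/k₂)^[k₂/(k₂−k₁)].
= (3.22/0.969)^(0.969/(0.969−3.22)) = (3.323)^(-0.4305) = 0.5963.

0.596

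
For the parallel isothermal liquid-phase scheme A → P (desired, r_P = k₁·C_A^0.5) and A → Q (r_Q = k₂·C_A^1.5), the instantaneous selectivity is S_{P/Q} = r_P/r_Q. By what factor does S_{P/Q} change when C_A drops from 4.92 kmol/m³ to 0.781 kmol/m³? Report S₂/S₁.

S_{P/Q} = (k₁/k₂)·C_A⁻¹, so S₂/S₁ = (C_{A,2}/C_{A,1})⁻¹.
= 4.92/0.781 = 6.30.

6.30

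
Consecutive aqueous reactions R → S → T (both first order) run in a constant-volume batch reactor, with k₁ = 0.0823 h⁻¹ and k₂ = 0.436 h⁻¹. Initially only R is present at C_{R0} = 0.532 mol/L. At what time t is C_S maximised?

For first-order series the maximum of C_S occurs at t_opt = ln(k₂/k₁)/(k₂−k₁).
= ln(0.436/0.0823)/(0.436−0.0823) = ln(5.298)/0.3537 = 1.667/0.3537 = 4.71 h.

4.71 h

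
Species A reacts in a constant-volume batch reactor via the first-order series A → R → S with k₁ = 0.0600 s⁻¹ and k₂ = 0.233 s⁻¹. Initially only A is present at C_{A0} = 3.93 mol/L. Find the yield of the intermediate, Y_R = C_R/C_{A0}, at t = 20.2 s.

0.100

The intermediate concentration in a first-order A→B→C sequence is C_R = k₁C_{A0}(e^(−k₁t) − e^(−k₂t))/(k₂−k₁).
e^(−k₁t) = e^(−0.0600×20.2) = e^(−1.212) = 0.2976; e^(−k₂t) = e^(−4.707) = 0.009035.
C_R = 0.0600×3.93/(0.233−0.0600) × (0.2976−0.009035) = 1.363×0.2886 = 0.3933 mol/L.
Y_R = C_R/C_{A0} = 0.3933/3.93 = 0.100.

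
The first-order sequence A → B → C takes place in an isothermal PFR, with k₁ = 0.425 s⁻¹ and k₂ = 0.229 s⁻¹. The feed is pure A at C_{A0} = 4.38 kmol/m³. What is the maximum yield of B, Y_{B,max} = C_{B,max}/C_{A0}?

0.486

At the optimum, C_{B,max}/C_{A0} = (k₁/k₂)^[k₂/(k₂−k₁)].
= (0.425/0.229)^(0.229/(0.229−0.425)) = (1.856)^(-1.168) = 0.4855.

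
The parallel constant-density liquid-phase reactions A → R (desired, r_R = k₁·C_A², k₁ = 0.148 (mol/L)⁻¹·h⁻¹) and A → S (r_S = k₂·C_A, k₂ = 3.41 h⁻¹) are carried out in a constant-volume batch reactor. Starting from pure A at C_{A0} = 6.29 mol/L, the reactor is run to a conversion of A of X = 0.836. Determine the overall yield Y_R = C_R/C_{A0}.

C_A = C_{A0}(1−X) = 1.032 mol/L.
Along a PFR/batch, dC_S/dC_A = −r_S/(r_R+r_S) = −k₂/(k₂+k₁·C_A).
Integrating from C_{A0} to C_A: C_S = (3.41/0.148)·ln[(3.41+0.148·6.29)/(3.41+0.148·1.03)] = 23.04·ln(4.341/3.563) = 4.552 mol/L.
Then C_R = (C_{A0}−C_A) − C_S = 5.258 − 4.552 = 0.7062 mol/L.
Y_R = C_R/C_{A0} = 0.7062/6.29 = 0.112.

0.112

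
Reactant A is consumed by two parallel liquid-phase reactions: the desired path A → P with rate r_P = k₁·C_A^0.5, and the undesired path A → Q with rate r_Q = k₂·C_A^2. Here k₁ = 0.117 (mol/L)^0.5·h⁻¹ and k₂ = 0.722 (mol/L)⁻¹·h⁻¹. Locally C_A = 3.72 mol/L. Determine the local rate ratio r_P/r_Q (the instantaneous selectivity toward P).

0.0226

S_{P/Q} = r_P/r_Q = (k₁·C_A^0.5)/(k₂·C_A^2) = (k₁/k₂)·C_A^-1.5.
= (0.117×3.720^0.5) / (0.722×3.720^2) = 0.2257/9.991 = 0.0226.
The undesired path is higher order in A, so low C_A (CSTR or dilute feed) favours P.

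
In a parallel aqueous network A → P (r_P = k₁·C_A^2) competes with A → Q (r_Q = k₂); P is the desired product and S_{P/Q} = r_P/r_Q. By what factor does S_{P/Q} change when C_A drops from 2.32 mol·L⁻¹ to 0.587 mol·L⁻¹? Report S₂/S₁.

0.0640

S_{P/Q} = (k₁/k₂)·C_A^2, so S₂/S₁ = (C_{A,2}/C_{A,1})^2.
= (0.587/2.32)^2 = (0.2530)^2 = 0.0640.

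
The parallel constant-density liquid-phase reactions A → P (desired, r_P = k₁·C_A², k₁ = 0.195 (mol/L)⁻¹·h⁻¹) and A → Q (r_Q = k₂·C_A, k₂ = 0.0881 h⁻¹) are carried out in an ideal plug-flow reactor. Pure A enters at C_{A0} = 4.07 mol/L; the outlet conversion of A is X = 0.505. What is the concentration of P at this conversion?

C_A = C_{A0}(1−X) = 2.015 mol/L.
Along a PFR/batch, dC_Q/dC_A = −r_Q/(r_P+r_Q) = −k₂/(k₂+k₁·C_A).
Integrating from C_{A0} to C_A: C_Q = (0.0881/0.195)·ln[(0.0881+0.195·4.07)/(0.0881+0.195·2.01)] = 0.4518·ln(0.8818/0.4810) = 0.2738 mol/L.
Then C_P = (C_{A0}−C_A) − C_Q = 2.055 − 0.2738 = 1.782 mol/L.

1.78 mol/L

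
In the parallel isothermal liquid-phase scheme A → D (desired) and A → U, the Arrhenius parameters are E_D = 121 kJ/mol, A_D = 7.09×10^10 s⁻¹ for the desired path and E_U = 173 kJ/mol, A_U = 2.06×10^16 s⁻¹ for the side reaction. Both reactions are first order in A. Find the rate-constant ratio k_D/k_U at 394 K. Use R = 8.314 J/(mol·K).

Since both paths have the same order in A, the concentration cancels and S_{D/U} = k_D/k_U = (A_D/A_U)·exp[(E_U−E_D)/(RT)].
(E_U−E_D)/(RT) = (173−121)×10³/(8.314×394) = 52000/3276 = 15.87.
k_D/k_U = (7.09×10^10/2.06×10^16)·exp(15.87) = 3.442×10^-6 × 7.837×10^6 = 27.0.
Since E_D < E_U, lowering the temperature improves selectivity toward D.

27.0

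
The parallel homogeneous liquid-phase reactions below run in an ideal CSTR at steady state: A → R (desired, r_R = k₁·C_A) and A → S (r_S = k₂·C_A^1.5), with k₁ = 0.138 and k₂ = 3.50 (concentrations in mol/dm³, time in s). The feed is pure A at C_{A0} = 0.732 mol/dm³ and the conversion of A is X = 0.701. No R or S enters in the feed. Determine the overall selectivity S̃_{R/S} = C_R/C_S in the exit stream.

Exit C_A = C_{A0}(1−X) = 0.732×0.299 = 0.2189 mol/dm³.
In a CSTR the entire volume is at exit conditions, so r_R = 0.138×0.2189 = 0.03020 and r_S = 3.50×0.2189^1.5 = 0.3584.
Overall selectivity = C_R/C_S = r_Rτ/(r_Sτ) = r_R/r_S = 0.0843.

0.0843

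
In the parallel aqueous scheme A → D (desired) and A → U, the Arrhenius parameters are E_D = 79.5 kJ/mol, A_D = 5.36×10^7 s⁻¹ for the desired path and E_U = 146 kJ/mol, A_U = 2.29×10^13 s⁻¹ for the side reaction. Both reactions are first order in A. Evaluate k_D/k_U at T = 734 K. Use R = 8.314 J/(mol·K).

0.126

k_D/k_U = (A_D/A_U)·exp[−(E_D−E_U)/(RT)] = (A_D/A_U)·exp[(E_U−E_D)/(RT)].
(E_U−E_D)/(RT) = (146−79.5)×10³/(8.314×734) = 66500/6102 = 10.90.
k_D/k_U = (5.36×10^7/2.29×10^13)·exp(10.90) = 2.341×10^-6 × 54026 = 0.126.
Since E_D < E_U, lowering the temperature improves selectivity toward D.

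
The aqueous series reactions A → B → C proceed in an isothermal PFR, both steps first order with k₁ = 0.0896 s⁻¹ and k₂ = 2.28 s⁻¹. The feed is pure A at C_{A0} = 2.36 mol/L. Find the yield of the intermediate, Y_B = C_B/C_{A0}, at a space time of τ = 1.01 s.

0.0333

The intermediate concentration in a first-order A→B→C sequence is C_B = k₁C_{A0}(e^(−k₁τ) − e^(−k₂τ))/(k₂−k₁).
e^(−k₁τ) = e^(−0.0896×1.01) = e^(−0.09050) = 0.9135; e^(−k₂τ) = e^(−2.303) = 0.09998.
C_B = 0.0896×2.36/(2.28−0.0896) × (0.9135−0.09998) = 0.09654×0.8135 = 0.07853 mol/L.
Y_B = C_B/C_{A0} = 0.07853/2.36 = 0.0333.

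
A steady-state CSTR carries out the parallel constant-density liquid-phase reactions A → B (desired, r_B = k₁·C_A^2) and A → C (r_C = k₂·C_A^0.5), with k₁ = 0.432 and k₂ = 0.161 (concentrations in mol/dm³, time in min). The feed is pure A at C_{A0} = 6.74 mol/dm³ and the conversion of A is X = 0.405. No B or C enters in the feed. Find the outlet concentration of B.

2.61 mol/dm³

Exit C_A = C_{A0}(1−X) = 6.74×0.595 = 4.010 mol/dm³.
Rates in a CSTR are evaluated at the outlet concentration: r_B = 0.432×4.010^2 = 6.948, r_C = 0.161×4.010^0.5 = 0.3224.
Fraction of consumed A going to B: r_B/(r_B+r_C) = 0.9557.
C_B = 0.9557·C_{A0}·X = 0.9557×6.74×0.405 = 2.61 mol/dm³.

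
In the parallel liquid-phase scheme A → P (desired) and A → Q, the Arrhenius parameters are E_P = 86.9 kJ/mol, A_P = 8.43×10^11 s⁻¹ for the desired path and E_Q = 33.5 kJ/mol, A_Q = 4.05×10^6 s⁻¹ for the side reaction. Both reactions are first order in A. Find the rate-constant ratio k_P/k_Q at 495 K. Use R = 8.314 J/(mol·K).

k_P/k_Q = (A_P/A_Q)·exp[−(E_P−E_Q)/(RT)] = (A_P/A_Q)·exp[(E_Q−E_P)/(RT)].
(E_Q−E_P)/(RT) = (33.5−86.9)×10³/(8.314×495) = -53400/4115 = -12.98.
k_P/k_Q = (8.43×10^11/4.05×10^6)·exp(-12.98) = 2.081×10^5 × 2.316×10^-6 = 0.482.
Since E_P > E_Q, raising the temperature improves selectivity toward P.

0.482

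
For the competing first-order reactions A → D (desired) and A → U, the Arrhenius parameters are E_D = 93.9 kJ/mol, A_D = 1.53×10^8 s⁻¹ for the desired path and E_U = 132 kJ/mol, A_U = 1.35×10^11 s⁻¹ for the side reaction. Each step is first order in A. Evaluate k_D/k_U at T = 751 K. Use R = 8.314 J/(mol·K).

k_D/k_U = (A_D/A_U)·exp[−(E_D−E_U)/(RT)] = (A_D/A_U)·exp[(E_U−E_D)/(RT)].
(E_U−E_D)/(RT) = (132−93.9)×10³/(8.314×751) = 38100/6244 = 6.102.
k_D/k_U = (1.53×10^8/1.35×10^11)·exp(6.102) = 0.001133 × 446.8 = 0.506.
Since E_D < E_U, lowering the temperature improves selectivity toward D.

0.506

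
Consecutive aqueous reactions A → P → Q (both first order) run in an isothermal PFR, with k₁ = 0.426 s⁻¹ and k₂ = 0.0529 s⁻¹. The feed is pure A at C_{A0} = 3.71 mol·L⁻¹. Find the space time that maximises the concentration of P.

5.59 s

The intermediate peaks when r₁ = r₂, i.e. k₁e^(−k₁τ) = k₂e^(−k₂τ), giving τ_opt = ln(k₂/k₁)/(k₂−k₁).
= ln(0.0529/0.426)/(0.0529−0.426) = ln(0.1242)/-0.3731 = -2.086/-0.3731 = 5.59 s.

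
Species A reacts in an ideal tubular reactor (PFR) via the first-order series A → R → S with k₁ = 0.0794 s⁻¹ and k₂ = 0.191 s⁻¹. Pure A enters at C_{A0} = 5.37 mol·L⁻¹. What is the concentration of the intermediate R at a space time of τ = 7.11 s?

The intermediate concentration in a first-order A→B→C sequence is C_R = k₁C_{A0}(e^(−k₁τ) − e^(−k₂τ))/(k₂−k₁).
e^(−k₁τ) = e^(−0.0794×7.11) = e^(−0.5645) = 0.5686; e^(−k₂τ) = e^(−1.358) = 0.2572.
C_R = 0.0794×5.37/(0.191−0.0794) × (0.5686−0.2572) = 3.821×0.3115 = 1.190 mol·L⁻¹.

1.19 mol·L⁻¹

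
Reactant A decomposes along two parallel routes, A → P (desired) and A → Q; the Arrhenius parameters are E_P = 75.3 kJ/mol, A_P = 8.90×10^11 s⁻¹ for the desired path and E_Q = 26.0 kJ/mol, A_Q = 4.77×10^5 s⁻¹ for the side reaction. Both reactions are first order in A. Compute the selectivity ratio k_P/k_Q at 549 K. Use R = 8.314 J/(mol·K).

Since both paths have the same order in A, the concentration cancels and S_{P/Q} = k_P/k_Q = (A_P/A_Q)·exp[(E_Q−E_P)/(RT)].
(E_Q−E_P)/(RT) = (26.0−75.3)×10³/(8.314×549) = -49300/4564 = -10.80.
k_P/k_Q = (8.90×10^11/4.77×10^5)·exp(-10.80) = 1.866×10^6 × 2.038×10^-5 = 38.0.
Since E_P > E_Q, raising the temperature improves selectivity toward P.

38.0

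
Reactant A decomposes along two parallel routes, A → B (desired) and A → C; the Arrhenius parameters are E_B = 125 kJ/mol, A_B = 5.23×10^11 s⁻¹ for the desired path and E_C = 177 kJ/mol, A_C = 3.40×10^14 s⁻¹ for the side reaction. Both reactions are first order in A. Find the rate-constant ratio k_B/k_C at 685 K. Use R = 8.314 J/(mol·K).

Since both paths have the same order in A, the concentration cancels and S_{B/C} = k_B/k_C = (A_B/A_C)·exp[(E_C−E_B)/(RT)].
(E_C−E_B)/(RT) = (177−125)×10³/(8.314×685) = 52000/5695 = 9.131.
k_B/k_C = (5.23×10^11/3.40×10^14)·exp(9.131) = 0.001538 × 9234 = 14.2.

14.2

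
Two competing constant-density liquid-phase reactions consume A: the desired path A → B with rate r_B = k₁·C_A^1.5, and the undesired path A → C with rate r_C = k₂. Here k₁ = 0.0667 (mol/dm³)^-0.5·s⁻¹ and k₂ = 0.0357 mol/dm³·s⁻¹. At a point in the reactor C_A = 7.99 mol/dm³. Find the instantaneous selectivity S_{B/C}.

42.2

S_{B/C} = r_B/r_C = (k₁·C_A^1.5)/(k₂) = (k₁/k₂)·C_A^1.5.
= (0.0667×7.990^1.5) / (0.0357) = 1.506/0.03570 = 42.2.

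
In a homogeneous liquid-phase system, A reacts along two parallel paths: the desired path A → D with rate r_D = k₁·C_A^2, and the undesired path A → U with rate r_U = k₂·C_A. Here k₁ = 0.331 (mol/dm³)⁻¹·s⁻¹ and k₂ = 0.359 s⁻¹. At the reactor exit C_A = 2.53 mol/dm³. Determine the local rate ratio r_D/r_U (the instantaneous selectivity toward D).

2.33

S_{D/U} = r_D/r_U = (k₁·C_A^2)/(k₂·C_A) = (k₁/k₂)·C_A.
= (0.331×2.530^2) / (0.359×2.530) = 2.119/0.9083 = 2.33.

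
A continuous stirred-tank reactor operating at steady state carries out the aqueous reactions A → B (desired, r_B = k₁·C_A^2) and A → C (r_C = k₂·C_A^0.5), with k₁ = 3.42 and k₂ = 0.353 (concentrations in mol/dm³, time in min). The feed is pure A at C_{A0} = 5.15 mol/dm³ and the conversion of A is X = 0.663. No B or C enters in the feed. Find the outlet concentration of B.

3.27 mol/dm³

Exit C_A = C_{A0}(1−X) = 5.15×0.337 = 1.736 mol/dm³.
A CSTR operates uniformly at the exit composition, giving r_B = 10.30 and r_C = 0.4650 (each k·C_A^n at C_A = 1.736).
Fraction of consumed A going to B: r_B/(r_B+r_C) = 0.9568.
C_B = 0.9568·C_{A0}·X = 0.9568×5.15×0.663 = 3.27 mol/dm³.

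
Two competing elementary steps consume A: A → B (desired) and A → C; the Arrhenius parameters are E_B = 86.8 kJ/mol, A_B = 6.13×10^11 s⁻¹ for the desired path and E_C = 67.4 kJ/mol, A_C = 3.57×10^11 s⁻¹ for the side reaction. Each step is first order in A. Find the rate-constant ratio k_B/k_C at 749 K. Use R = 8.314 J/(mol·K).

0.0762

k_B/k_C = (A_B/A_C)·exp[−(E_B−E_C)/(RT)] = (A_B/A_C)·exp[(E_C−E_B)/(RT)].
(E_C−E_B)/(RT) = (67.4−86.8)×10³/(8.314×749) = -19400/6227 = -3.115.
k_B/k_C = (6.13×10^11/3.57×10^11)·exp(-3.115) = 1.717 × 0.04436 = 0.0762.
Since E_B > E_C, raising the temperature improves selectivity toward B.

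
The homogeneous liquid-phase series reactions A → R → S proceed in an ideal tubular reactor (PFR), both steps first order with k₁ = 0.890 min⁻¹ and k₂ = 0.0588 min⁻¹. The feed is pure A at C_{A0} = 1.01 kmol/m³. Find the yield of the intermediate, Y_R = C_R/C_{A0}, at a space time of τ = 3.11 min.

Solving the coupled first-order balances gives C_R(τ) = [k₁/(k₂−k₁)]·C_{A0}·(e^(−k₁τ) − e^(−k₂τ)).
e^(−k₁τ) = e^(−0.890×3.11) = e^(−2.768) = 0.06279; e^(−k₂τ) = e^(−0.1829) = 0.8329.
C_R = 0.890×1.01/(0.0588−0.890) × (0.06279−0.8329) = (-1.081)×(-0.7701) = 0.8328 kmol/m³.
Y_R = C_R/C_{A0} = 0.8328/1.01 = 0.825.

0.825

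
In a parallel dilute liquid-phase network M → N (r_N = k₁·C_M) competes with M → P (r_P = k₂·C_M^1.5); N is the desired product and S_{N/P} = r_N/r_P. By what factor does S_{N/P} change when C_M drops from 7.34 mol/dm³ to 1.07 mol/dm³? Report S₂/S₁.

S_{N/P} = (k₁/k₂)·C_M^-0.5, so S₂/S₁ = (C_{M,2}/C_{M,1})^-0.5.
= (1.07/7.34)^(-0.5) = (0.1458)^(-0.5) = 2.62.

2.62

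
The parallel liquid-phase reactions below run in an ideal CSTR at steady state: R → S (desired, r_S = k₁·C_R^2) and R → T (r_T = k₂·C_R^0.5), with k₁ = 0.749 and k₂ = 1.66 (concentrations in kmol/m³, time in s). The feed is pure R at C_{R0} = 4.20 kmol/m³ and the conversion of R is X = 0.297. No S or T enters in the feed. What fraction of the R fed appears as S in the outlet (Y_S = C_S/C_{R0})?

0.207

Exit C_R = C_{R0}(1−X) = 4.20×0.703 = 2.953 kmol/m³.
In a CSTR the entire volume is at exit conditions, so r_S = 0.749×2.953^2 = 6.530 and r_T = 1.66×2.953^0.5 = 2.852.
Fraction of consumed R going to S: r_S/(r_S+r_T) = 0.6960.
C_S = 0.6960·C_{R0}·X = 0.6960×4.20×0.297 = 0.868 kmol/m³; Y_S = C_S/C_{R0} = 0.207.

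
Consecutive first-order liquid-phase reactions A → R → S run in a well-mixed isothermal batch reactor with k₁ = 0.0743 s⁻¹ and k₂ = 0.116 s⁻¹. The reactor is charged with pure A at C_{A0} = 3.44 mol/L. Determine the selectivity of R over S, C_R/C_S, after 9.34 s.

1.35

The intermediate concentration in a first-order A→B→C sequence is C_R = k₁C_{A0}(e^(−k₁t) − e^(−k₂t))/(k₂−k₁).
e^(−k₁t) = e^(−0.0743×9.34) = e^(−0.6940) = 0.4996; e^(−k₂t) = e^(−1.083) = 0.3384.
C_R = 0.0743×3.44/(0.116−0.0743) × (0.4996−0.3384) = 6.129×0.1612 = 0.9878 mol/L.
C_A = C_{A0}e^(−k₁t) = 1.719 mol/L, so C_S = C_{A0}−C_A−C_R = 0.7336 mol/L; C_R/C_S = 1.35.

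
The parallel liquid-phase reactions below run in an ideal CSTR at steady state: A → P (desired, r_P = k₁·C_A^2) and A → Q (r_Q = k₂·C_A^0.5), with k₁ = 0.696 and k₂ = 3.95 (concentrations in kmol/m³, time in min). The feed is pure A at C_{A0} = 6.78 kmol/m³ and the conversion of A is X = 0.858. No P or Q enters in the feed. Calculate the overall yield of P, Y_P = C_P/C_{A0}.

Exit C_A = C_{A0}(1−X) = 6.78×0.142 = 0.9628 kmol/m³.
In a CSTR the entire volume is at exit conditions, so r_P = 0.696×0.9628^2 = 0.6451 and r_Q = 3.95×0.9628^0.5 = 3.876.
Fraction of consumed A going to P: r_P/(r_P+r_Q) = 0.1427.
C_P = 0.1427·C_{A0}·X = 0.1427×6.78×0.858 = 0.830 kmol/m³; Y_P = C_P/C_{A0} = 0.122.

0.122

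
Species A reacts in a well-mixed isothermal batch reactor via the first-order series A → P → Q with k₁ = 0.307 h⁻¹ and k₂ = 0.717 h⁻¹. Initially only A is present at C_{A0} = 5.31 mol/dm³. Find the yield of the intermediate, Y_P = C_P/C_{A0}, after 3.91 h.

0.180

Solving the coupled first-order balances gives C_P(t) = [k₁/(k₂−k₁)]·C_{A0}·(e^(−k₁t) − e^(−k₂t)).
e^(−k₁t) = e^(−0.307×3.91) = e^(−1.200) = 0.3011; e^(−k₂t) = e^(−2.803) = 0.06060.
C_P = 0.307×5.31/(0.717−0.307) × (0.3011−0.06060) = 3.976×0.2405 = 0.9562 mol/dm³.
Y_P = C_P/C_{A0} = 0.9562/5.31 = 0.180.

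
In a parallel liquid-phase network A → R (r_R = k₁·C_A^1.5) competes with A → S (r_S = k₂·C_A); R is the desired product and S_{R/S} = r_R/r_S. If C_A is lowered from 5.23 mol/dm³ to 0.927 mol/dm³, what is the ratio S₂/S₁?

0.421

S_{R/S} = (k₁/k₂)·C_A^0.5, so S₂/S₁ = (C_{A,2}/C_{A,1})^0.5.
= (0.927/5.23)^0.5 = (0.1772)^0.5 = 0.421.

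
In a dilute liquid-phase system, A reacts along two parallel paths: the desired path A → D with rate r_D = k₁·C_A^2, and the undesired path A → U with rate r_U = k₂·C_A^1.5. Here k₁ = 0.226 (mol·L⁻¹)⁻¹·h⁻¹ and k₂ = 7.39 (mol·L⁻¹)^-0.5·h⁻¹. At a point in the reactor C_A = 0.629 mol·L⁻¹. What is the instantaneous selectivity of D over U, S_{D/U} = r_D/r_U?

0.0243

S_{D/U} = r_D/r_U = (k₁·C_A^2)/(k₂·C_A^1.5) = (k₁/k₂)·C_A^0.5.
= (0.226×0.6290^2) / (7.39×0.6290^1.5) = 0.08941/3.687 = 0.0243.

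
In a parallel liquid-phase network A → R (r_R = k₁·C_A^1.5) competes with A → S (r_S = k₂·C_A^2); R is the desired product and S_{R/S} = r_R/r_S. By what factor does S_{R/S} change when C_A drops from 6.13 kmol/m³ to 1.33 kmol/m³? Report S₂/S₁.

2.15

S_{R/S} = (k₁/k₂)·C_A^-0.5, so S₂/S₁ = (C_{A,2}/C_{A,1})^-0.5.
= (1.33/6.13)^(-0.5) = (0.2170)^(-0.5) = 2.15.
Selectivity toward R rises as C_A falls — low-concentration operation is favoured.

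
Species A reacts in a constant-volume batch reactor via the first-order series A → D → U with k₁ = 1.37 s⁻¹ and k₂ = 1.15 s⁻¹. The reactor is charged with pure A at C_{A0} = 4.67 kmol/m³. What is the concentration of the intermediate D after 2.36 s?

For first-order series with pure A initially, C_D(t) = k₁C_{A0}/(k₂−k₁)·(e^(−k₁t) − e^(−k₂t)).
e^(−k₁t) = e^(−1.37×2.36) = e^(−3.233) = 0.03943; e^(−k₂t) = e^(−2.714) = 0.06627.
C_D = 1.37×4.67/(1.15−1.37) × (0.03943−0.06627) = (-29.08)×(-0.02684) = 0.7805 kmol/m³.

0.781 kmol/m³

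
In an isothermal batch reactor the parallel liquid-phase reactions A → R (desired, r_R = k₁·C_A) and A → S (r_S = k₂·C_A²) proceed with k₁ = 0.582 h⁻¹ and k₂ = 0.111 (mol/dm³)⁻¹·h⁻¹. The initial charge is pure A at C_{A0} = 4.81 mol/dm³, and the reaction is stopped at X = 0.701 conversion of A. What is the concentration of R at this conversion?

2.14 mol/dm³

C_A = C_{A0}(1−X) = 1.438 mol/dm³.
Along a PFR/batch, dC_R/dC_A = −r_R/(r_R+r_S) = −k₁/(k₁+k₂·C_A).
Integrating from C_{A0} to C_A: C_R = (0.582/0.111)·ln[(0.582+0.111·4.81)/(0.582+0.111·1.44)] = 5.243·ln(1.116/0.7416) = 2.142 mol/dm³.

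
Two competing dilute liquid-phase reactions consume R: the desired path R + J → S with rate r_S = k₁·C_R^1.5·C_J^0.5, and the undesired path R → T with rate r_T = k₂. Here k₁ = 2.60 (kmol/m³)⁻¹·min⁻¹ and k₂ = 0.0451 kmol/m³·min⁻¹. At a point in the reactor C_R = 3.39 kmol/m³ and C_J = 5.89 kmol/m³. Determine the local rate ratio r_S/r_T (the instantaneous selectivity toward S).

S_{S/T} = r_S/r_T = (k₁·C_R^1.5·C_J^0.5)/(k₂) = (k₁/k₂)·C_R^1.5·C_J^0.5.
= (2.60×3.390^1.5×5.890^0.5) / (0.0451) = 39.38/0.04510 = 873.

873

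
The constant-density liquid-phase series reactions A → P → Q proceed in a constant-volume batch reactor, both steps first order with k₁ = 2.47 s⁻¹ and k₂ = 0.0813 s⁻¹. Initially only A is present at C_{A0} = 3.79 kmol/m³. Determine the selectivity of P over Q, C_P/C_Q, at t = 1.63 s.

9.35

Solving the coupled first-order balances gives C_P(t) = [k₁/(k₂−k₁)]·C_{A0}·(e^(−k₁t) − e^(−k₂t)).
e^(−k₁t) = e^(−2.47×1.63) = e^(−4.026) = 0.01784; e^(−k₂t) = e^(−0.1325) = 0.8759.
C_P = 2.47×3.79/(0.0813−2.47) × (0.01784−0.8759) = (-3.919)×(-0.8580) = 3.363 kmol/m³.
C_A = C_{A0}e^(−k₁t) = 0.06763 kmol/m³, so C_Q = C_{A0}−C_A−C_P = 0.3597 kmol/m³; C_P/C_Q = 9.35.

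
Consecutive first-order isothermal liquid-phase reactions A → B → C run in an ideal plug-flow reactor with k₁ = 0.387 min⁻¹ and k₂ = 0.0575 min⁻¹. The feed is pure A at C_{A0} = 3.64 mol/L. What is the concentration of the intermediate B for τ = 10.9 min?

Solving the coupled first-order balances gives C_B(τ) = [k₁/(k₂−k₁)]·C_{A0}·(e^(−k₁τ) − e^(−k₂τ)).
e^(−k₁τ) = e^(−0.387×10.9) = e^(−4.218) = 0.01472; e^(−k₂τ) = e^(−0.6268) = 0.5343.
C_B = 0.387×3.64/(0.0575−0.387) × (0.01472−0.5343) = (-4.275)×(-0.5196) = 2.221 mol/L.

2.22 mol/L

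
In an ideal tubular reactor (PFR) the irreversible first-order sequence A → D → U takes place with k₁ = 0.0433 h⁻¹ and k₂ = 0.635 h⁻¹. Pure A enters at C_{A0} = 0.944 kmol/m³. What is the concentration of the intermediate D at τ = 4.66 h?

For first-order series with pure A initially, C_D(τ) = k₁C_{A0}/(k₂−k₁)·(e^(−k₁τ) − e^(−k₂τ)).
e^(−k₁τ) = e^(−0.0433×4.66) = e^(−0.2018) = 0.8173; e^(−k₂τ) = e^(−2.959) = 0.05187.
C_D = 0.0433×0.944/(0.635−0.0433) × (0.8173−0.05187) = 0.06908×0.7654 = 0.05288 kmol/m³.

0.0529 kmol/m³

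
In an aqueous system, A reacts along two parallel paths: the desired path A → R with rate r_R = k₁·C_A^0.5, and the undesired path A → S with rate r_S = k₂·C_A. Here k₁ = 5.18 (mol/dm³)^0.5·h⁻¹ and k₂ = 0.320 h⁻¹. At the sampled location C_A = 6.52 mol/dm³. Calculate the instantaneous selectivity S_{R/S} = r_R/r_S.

6.34

S_{R/S} = r_R/r_S = (k₁·C_A^0.5)/(k₂·C_A) = (k₁/k₂)·C_A^-0.5.
= (5.18×6.520^0.5) / (0.320×6.520) = 13.23/2.086 = 6.34.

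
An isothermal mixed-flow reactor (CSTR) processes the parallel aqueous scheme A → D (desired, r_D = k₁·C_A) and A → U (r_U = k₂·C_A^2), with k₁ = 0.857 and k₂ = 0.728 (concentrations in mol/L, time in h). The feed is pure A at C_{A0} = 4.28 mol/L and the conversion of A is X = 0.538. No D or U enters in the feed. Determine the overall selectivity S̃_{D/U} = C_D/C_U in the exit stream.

0.595

Exit C_A = C_{A0}(1−X) = 4.28×0.462 = 1.977 mol/L.
A CSTR operates uniformly at the exit composition, giving r_D = 1.695 and r_U = 2.846 (each k·C_A^n at C_A = 1.977).
Overall selectivity = C_D/C_U = r_Dτ/(r_Uτ) = r_D/r_U = 0.595.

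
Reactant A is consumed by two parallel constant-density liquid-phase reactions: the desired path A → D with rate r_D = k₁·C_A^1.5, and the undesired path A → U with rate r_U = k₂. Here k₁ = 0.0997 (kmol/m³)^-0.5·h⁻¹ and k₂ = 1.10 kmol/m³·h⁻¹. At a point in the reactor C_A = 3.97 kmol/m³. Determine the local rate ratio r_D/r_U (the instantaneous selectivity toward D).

0.717

S_{D/U} = r_D/r_U = (k₁·C_A^1.5)/(k₂) = (k₁/k₂)·C_A^1.5.
= (0.0997×3.970^1.5) / (1.10) = 0.7886/1.100 = 0.717.
Since the desired path is higher order in A, keeping C_A high (PFR or concentrated feed) favours D.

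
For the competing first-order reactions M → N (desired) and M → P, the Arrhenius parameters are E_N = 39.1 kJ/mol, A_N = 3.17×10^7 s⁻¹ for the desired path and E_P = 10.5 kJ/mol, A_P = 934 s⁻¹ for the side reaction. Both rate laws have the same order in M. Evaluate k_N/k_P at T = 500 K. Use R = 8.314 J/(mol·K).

34.9

Since both paths have the same order in M, the concentration cancels and S_{N/P} = k_N/k_P = (A_N/A_P)·exp[(E_P−E_N)/(RT)].
(E_P−E_N)/(RT) = (10.5−39.1)×10³/(8.314×500) = -28600/4157 = -6.880.
k_N/k_P = (3.17×10^7/934)·exp(-6.880) = 33940 × 0.001028 = 34.9.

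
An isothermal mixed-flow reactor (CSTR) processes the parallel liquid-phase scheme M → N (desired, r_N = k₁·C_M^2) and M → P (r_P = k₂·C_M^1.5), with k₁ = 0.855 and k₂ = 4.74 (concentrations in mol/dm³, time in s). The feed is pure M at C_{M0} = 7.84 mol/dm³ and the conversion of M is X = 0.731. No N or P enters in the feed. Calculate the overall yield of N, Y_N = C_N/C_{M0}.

Exit C_M = C_{M0}(1−X) = 7.84×0.269 = 2.109 mol/dm³.
Rates in a CSTR are evaluated at the outlet concentration: r_N = 0.855×2.109^2 = 3.803, r_P = 4.74×2.109^1.5 = 14.52.
Fraction of consumed M going to N: r_N/(r_N+r_P) = 0.2076.
C_N = 0.2076·C_{M0}·X = 0.2076×7.84×0.731 = 1.19 mol/dm³; Y_N = C_N/C_{M0} = 0.152.

0.152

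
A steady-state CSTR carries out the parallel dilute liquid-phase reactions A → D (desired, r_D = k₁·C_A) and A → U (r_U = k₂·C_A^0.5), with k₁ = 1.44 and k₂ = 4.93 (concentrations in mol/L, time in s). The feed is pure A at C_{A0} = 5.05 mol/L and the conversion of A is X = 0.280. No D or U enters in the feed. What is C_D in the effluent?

Exit C_A = C_{A0}(1−X) = 5.05×0.720 = 3.636 mol/L.
A CSTR operates uniformly at the exit composition, giving r_D = 5.236 and r_U = 9.401 (each k·C_A^n at C_A = 3.636).
Fraction of consumed A going to D: r_D/(r_D+r_U) = 0.3577.
C_D = 0.3577·C_{A0}·X = 0.3577×5.05×0.280 = 0.506 mol/L.

0.506 mol/L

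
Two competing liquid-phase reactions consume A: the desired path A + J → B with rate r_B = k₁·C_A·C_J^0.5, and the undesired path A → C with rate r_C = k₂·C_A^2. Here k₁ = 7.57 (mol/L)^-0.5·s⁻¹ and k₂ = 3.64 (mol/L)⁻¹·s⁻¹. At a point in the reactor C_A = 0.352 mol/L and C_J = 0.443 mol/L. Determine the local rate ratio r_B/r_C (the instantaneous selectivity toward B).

3.93

S_{B/C} = r_B/r_C = (k₁·C_A·C_J^0.5)/(k₂·C_A^2) = (k₁/k₂)·C_A⁻¹·C_J^0.5.
= (7.57×0.3520×0.4430^0.5) / (3.64×0.3520^2) = 1.774/0.4510 = 3.93.
The undesired path is higher order in A, so low C_A (CSTR or dilute feed) favours B.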